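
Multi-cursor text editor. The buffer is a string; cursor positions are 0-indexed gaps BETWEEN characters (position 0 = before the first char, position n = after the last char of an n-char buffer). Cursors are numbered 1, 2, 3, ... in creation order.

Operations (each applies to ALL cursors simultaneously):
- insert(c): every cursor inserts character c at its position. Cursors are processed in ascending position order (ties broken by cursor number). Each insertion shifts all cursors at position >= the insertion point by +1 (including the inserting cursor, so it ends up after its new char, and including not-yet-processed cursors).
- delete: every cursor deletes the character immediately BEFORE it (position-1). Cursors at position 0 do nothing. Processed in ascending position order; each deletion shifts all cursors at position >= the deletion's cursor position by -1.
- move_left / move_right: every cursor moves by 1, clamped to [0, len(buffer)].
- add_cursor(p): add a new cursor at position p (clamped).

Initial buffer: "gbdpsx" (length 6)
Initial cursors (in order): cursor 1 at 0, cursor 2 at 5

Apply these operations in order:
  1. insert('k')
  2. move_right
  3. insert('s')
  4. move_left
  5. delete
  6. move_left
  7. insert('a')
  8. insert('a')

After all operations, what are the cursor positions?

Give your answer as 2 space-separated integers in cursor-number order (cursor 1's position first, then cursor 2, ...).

Answer: 2 10

Derivation:
After op 1 (insert('k')): buffer="kgbdpskx" (len 8), cursors c1@1 c2@7, authorship 1.....2.
After op 2 (move_right): buffer="kgbdpskx" (len 8), cursors c1@2 c2@8, authorship 1.....2.
After op 3 (insert('s')): buffer="kgsbdpskxs" (len 10), cursors c1@3 c2@10, authorship 1.1....2.2
After op 4 (move_left): buffer="kgsbdpskxs" (len 10), cursors c1@2 c2@9, authorship 1.1....2.2
After op 5 (delete): buffer="ksbdpsks" (len 8), cursors c1@1 c2@7, authorship 11....22
After op 6 (move_left): buffer="ksbdpsks" (len 8), cursors c1@0 c2@6, authorship 11....22
After op 7 (insert('a')): buffer="aksbdpsaks" (len 10), cursors c1@1 c2@8, authorship 111....222
After op 8 (insert('a')): buffer="aaksbdpsaaks" (len 12), cursors c1@2 c2@10, authorship 1111....2222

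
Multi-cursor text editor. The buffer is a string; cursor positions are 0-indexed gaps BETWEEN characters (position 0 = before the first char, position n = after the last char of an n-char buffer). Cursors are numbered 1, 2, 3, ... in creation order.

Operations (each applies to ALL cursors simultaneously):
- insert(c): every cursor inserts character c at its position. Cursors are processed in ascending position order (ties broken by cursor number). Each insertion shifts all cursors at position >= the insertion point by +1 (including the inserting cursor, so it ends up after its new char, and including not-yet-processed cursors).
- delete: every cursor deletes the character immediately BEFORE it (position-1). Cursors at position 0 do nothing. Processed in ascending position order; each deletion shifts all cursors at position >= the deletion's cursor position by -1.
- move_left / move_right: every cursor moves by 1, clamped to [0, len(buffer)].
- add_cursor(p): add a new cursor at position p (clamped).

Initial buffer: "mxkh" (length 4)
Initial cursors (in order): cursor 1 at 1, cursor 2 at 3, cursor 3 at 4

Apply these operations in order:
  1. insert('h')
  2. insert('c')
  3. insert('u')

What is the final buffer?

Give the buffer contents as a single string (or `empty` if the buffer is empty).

After op 1 (insert('h')): buffer="mhxkhhh" (len 7), cursors c1@2 c2@5 c3@7, authorship .1..2.3
After op 2 (insert('c')): buffer="mhcxkhchhc" (len 10), cursors c1@3 c2@7 c3@10, authorship .11..22.33
After op 3 (insert('u')): buffer="mhcuxkhcuhhcu" (len 13), cursors c1@4 c2@9 c3@13, authorship .111..222.333

Answer: mhcuxkhcuhhcu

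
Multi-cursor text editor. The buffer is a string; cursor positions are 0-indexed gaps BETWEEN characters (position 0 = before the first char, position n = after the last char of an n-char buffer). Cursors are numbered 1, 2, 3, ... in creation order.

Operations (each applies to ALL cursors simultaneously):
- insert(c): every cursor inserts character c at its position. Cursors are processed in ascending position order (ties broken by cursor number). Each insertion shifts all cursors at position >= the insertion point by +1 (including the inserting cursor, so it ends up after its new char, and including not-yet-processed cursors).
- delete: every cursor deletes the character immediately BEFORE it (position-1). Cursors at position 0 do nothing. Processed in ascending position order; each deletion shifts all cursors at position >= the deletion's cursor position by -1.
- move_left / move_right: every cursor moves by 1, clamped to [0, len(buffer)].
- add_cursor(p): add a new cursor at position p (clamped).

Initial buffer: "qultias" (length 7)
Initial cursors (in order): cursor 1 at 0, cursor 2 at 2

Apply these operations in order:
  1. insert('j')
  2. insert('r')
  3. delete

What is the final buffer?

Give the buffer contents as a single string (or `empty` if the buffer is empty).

After op 1 (insert('j')): buffer="jqujltias" (len 9), cursors c1@1 c2@4, authorship 1..2.....
After op 2 (insert('r')): buffer="jrqujrltias" (len 11), cursors c1@2 c2@6, authorship 11..22.....
After op 3 (delete): buffer="jqujltias" (len 9), cursors c1@1 c2@4, authorship 1..2.....

Answer: jqujltias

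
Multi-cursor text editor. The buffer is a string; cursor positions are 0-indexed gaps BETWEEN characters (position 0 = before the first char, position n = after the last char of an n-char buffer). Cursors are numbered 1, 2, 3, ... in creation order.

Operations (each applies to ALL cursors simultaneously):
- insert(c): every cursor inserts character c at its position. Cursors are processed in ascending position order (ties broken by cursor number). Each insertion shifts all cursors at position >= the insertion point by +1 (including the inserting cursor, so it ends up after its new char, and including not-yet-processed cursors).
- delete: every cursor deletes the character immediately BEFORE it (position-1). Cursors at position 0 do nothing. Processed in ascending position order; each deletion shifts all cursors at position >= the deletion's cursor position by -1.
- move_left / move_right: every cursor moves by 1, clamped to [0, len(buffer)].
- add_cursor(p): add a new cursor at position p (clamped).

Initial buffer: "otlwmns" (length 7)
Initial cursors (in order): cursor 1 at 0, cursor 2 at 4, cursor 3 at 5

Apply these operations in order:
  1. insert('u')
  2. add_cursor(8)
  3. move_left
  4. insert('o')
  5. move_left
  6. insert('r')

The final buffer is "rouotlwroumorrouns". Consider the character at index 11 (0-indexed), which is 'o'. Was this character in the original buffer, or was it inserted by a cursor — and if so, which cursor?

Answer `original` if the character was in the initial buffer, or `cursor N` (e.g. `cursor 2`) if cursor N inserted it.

Answer: cursor 3

Derivation:
After op 1 (insert('u')): buffer="uotlwumuns" (len 10), cursors c1@1 c2@6 c3@8, authorship 1....2.3..
After op 2 (add_cursor(8)): buffer="uotlwumuns" (len 10), cursors c1@1 c2@6 c3@8 c4@8, authorship 1....2.3..
After op 3 (move_left): buffer="uotlwumuns" (len 10), cursors c1@0 c2@5 c3@7 c4@7, authorship 1....2.3..
After op 4 (insert('o')): buffer="ouotlwoumoouns" (len 14), cursors c1@1 c2@7 c3@11 c4@11, authorship 11....22.343..
After op 5 (move_left): buffer="ouotlwoumoouns" (len 14), cursors c1@0 c2@6 c3@10 c4@10, authorship 11....22.343..
After op 6 (insert('r')): buffer="rouotlwroumorrouns" (len 18), cursors c1@1 c2@8 c3@14 c4@14, authorship 111....222.33443..
Authorship (.=original, N=cursor N): 1 1 1 . . . . 2 2 2 . 3 3 4 4 3 . .
Index 11: author = 3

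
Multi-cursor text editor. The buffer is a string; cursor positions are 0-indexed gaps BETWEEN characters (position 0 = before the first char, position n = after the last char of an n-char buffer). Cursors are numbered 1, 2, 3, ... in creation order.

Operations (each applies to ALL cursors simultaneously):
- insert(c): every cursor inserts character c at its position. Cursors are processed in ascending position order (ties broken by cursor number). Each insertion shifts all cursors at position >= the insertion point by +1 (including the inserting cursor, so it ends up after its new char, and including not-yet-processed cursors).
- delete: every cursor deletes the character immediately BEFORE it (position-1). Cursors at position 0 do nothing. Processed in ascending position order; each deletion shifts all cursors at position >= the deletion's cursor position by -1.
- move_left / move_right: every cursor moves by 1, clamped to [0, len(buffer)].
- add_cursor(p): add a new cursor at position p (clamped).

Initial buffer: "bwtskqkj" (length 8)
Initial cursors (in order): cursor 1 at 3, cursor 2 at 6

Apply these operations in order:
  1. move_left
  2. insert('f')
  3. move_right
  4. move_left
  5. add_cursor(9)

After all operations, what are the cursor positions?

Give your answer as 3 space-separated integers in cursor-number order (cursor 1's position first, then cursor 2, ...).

Answer: 3 7 9

Derivation:
After op 1 (move_left): buffer="bwtskqkj" (len 8), cursors c1@2 c2@5, authorship ........
After op 2 (insert('f')): buffer="bwftskfqkj" (len 10), cursors c1@3 c2@7, authorship ..1...2...
After op 3 (move_right): buffer="bwftskfqkj" (len 10), cursors c1@4 c2@8, authorship ..1...2...
After op 4 (move_left): buffer="bwftskfqkj" (len 10), cursors c1@3 c2@7, authorship ..1...2...
After op 5 (add_cursor(9)): buffer="bwftskfqkj" (len 10), cursors c1@3 c2@7 c3@9, authorship ..1...2...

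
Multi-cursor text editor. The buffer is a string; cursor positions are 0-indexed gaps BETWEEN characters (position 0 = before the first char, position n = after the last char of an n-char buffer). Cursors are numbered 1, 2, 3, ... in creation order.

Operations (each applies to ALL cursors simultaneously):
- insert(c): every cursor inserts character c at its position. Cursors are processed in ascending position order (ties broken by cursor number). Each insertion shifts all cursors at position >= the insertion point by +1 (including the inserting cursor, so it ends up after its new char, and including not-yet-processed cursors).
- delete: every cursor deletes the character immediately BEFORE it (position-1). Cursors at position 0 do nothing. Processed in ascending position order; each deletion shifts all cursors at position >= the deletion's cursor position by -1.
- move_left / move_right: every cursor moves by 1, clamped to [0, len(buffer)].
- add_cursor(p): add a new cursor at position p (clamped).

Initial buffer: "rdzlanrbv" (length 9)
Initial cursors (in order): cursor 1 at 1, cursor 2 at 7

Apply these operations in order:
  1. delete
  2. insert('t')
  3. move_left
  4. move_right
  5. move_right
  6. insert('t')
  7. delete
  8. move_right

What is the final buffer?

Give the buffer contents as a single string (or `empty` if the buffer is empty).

After op 1 (delete): buffer="dzlanbv" (len 7), cursors c1@0 c2@5, authorship .......
After op 2 (insert('t')): buffer="tdzlantbv" (len 9), cursors c1@1 c2@7, authorship 1.....2..
After op 3 (move_left): buffer="tdzlantbv" (len 9), cursors c1@0 c2@6, authorship 1.....2..
After op 4 (move_right): buffer="tdzlantbv" (len 9), cursors c1@1 c2@7, authorship 1.....2..
After op 5 (move_right): buffer="tdzlantbv" (len 9), cursors c1@2 c2@8, authorship 1.....2..
After op 6 (insert('t')): buffer="tdtzlantbtv" (len 11), cursors c1@3 c2@10, authorship 1.1....2.2.
After op 7 (delete): buffer="tdzlantbv" (len 9), cursors c1@2 c2@8, authorship 1.....2..
After op 8 (move_right): buffer="tdzlantbv" (len 9), cursors c1@3 c2@9, authorship 1.....2..

Answer: tdzlantbv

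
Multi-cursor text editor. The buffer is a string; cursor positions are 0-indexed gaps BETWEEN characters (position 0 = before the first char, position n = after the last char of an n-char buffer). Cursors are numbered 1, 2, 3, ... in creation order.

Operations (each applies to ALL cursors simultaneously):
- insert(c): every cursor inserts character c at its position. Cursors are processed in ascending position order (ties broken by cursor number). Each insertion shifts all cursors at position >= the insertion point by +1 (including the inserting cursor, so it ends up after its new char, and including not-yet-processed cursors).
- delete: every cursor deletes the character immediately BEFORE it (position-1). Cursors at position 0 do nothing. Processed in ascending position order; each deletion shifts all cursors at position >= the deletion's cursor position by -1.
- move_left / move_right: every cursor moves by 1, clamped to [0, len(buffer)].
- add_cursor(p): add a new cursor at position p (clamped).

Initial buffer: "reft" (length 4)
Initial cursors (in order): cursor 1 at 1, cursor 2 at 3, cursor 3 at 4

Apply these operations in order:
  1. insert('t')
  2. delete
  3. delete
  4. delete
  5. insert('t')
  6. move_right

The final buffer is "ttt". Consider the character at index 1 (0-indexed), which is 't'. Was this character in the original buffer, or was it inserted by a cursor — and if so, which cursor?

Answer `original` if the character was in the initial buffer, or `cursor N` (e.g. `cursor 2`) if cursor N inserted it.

After op 1 (insert('t')): buffer="rtefttt" (len 7), cursors c1@2 c2@5 c3@7, authorship .1..2.3
After op 2 (delete): buffer="reft" (len 4), cursors c1@1 c2@3 c3@4, authorship ....
After op 3 (delete): buffer="e" (len 1), cursors c1@0 c2@1 c3@1, authorship .
After op 4 (delete): buffer="" (len 0), cursors c1@0 c2@0 c3@0, authorship 
After op 5 (insert('t')): buffer="ttt" (len 3), cursors c1@3 c2@3 c3@3, authorship 123
After op 6 (move_right): buffer="ttt" (len 3), cursors c1@3 c2@3 c3@3, authorship 123
Authorship (.=original, N=cursor N): 1 2 3
Index 1: author = 2

Answer: cursor 2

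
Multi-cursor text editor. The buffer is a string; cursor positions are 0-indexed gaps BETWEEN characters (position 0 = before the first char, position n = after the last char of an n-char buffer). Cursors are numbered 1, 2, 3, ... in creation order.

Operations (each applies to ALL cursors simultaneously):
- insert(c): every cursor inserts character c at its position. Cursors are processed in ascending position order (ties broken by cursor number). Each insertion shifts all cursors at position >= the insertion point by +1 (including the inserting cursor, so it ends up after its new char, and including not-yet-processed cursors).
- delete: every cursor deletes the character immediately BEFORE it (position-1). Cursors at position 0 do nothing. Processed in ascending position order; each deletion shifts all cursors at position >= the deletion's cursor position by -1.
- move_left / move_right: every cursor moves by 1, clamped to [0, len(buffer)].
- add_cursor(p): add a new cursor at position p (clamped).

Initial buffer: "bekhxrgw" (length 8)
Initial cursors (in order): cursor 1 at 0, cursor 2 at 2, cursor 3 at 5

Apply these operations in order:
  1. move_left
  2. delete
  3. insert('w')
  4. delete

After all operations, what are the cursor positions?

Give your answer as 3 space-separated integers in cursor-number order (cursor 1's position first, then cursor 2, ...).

Answer: 0 0 2

Derivation:
After op 1 (move_left): buffer="bekhxrgw" (len 8), cursors c1@0 c2@1 c3@4, authorship ........
After op 2 (delete): buffer="ekxrgw" (len 6), cursors c1@0 c2@0 c3@2, authorship ......
After op 3 (insert('w')): buffer="wwekwxrgw" (len 9), cursors c1@2 c2@2 c3@5, authorship 12..3....
After op 4 (delete): buffer="ekxrgw" (len 6), cursors c1@0 c2@0 c3@2, authorship ......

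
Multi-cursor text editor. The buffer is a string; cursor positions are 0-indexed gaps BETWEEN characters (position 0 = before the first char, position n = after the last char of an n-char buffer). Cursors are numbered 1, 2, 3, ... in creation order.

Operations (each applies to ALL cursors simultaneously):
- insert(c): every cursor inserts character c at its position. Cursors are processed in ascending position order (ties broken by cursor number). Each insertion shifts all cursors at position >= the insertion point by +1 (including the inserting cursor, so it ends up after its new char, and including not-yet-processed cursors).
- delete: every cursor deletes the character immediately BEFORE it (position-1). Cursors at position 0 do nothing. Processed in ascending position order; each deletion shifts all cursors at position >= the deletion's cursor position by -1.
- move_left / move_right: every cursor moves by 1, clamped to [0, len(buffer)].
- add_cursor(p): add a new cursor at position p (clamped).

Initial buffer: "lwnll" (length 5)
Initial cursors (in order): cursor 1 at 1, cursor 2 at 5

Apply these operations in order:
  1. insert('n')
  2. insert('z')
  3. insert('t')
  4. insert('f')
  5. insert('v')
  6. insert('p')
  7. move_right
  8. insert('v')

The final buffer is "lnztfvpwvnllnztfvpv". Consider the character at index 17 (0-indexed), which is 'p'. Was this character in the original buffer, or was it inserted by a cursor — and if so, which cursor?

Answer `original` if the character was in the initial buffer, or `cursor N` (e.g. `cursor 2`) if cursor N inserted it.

Answer: cursor 2

Derivation:
After op 1 (insert('n')): buffer="lnwnlln" (len 7), cursors c1@2 c2@7, authorship .1....2
After op 2 (insert('z')): buffer="lnzwnllnz" (len 9), cursors c1@3 c2@9, authorship .11....22
After op 3 (insert('t')): buffer="lnztwnllnzt" (len 11), cursors c1@4 c2@11, authorship .111....222
After op 4 (insert('f')): buffer="lnztfwnllnztf" (len 13), cursors c1@5 c2@13, authorship .1111....2222
After op 5 (insert('v')): buffer="lnztfvwnllnztfv" (len 15), cursors c1@6 c2@15, authorship .11111....22222
After op 6 (insert('p')): buffer="lnztfvpwnllnztfvp" (len 17), cursors c1@7 c2@17, authorship .111111....222222
After op 7 (move_right): buffer="lnztfvpwnllnztfvp" (len 17), cursors c1@8 c2@17, authorship .111111....222222
After op 8 (insert('v')): buffer="lnztfvpwvnllnztfvpv" (len 19), cursors c1@9 c2@19, authorship .111111.1...2222222
Authorship (.=original, N=cursor N): . 1 1 1 1 1 1 . 1 . . . 2 2 2 2 2 2 2
Index 17: author = 2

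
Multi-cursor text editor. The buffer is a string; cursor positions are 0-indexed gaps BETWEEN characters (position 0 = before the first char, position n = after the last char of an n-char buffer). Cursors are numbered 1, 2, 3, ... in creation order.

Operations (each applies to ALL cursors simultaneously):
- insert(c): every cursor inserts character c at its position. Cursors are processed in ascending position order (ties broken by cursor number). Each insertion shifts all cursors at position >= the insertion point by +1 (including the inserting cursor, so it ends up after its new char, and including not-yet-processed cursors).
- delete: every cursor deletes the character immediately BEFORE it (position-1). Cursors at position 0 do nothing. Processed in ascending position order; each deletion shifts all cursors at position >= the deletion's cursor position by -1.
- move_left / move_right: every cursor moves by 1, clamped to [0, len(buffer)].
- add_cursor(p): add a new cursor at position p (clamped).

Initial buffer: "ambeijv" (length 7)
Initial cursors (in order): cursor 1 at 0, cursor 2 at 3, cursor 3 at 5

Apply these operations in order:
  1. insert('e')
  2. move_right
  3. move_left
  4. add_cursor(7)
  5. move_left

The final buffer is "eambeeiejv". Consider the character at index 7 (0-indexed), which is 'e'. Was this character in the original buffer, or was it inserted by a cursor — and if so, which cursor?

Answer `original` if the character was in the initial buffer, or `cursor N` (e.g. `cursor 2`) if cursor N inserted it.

Answer: cursor 3

Derivation:
After op 1 (insert('e')): buffer="eambeeiejv" (len 10), cursors c1@1 c2@5 c3@8, authorship 1...2..3..
After op 2 (move_right): buffer="eambeeiejv" (len 10), cursors c1@2 c2@6 c3@9, authorship 1...2..3..
After op 3 (move_left): buffer="eambeeiejv" (len 10), cursors c1@1 c2@5 c3@8, authorship 1...2..3..
After op 4 (add_cursor(7)): buffer="eambeeiejv" (len 10), cursors c1@1 c2@5 c4@7 c3@8, authorship 1...2..3..
After op 5 (move_left): buffer="eambeeiejv" (len 10), cursors c1@0 c2@4 c4@6 c3@7, authorship 1...2..3..
Authorship (.=original, N=cursor N): 1 . . . 2 . . 3 . .
Index 7: author = 3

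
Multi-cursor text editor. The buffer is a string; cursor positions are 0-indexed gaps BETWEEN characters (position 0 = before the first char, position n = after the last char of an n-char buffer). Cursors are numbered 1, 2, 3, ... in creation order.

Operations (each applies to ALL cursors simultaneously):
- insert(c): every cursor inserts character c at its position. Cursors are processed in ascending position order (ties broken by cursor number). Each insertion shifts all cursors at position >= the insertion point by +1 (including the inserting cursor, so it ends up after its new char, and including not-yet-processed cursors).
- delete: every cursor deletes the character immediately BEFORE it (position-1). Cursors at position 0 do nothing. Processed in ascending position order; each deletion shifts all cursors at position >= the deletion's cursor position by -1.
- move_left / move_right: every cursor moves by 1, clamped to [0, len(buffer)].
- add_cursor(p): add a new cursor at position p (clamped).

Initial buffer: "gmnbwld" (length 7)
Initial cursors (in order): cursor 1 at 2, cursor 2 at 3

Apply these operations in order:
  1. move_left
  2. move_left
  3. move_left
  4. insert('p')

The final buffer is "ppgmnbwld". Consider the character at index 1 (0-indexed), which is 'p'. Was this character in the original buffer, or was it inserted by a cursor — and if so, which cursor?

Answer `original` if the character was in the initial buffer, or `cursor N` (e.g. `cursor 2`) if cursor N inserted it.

After op 1 (move_left): buffer="gmnbwld" (len 7), cursors c1@1 c2@2, authorship .......
After op 2 (move_left): buffer="gmnbwld" (len 7), cursors c1@0 c2@1, authorship .......
After op 3 (move_left): buffer="gmnbwld" (len 7), cursors c1@0 c2@0, authorship .......
After op 4 (insert('p')): buffer="ppgmnbwld" (len 9), cursors c1@2 c2@2, authorship 12.......
Authorship (.=original, N=cursor N): 1 2 . . . . . . .
Index 1: author = 2

Answer: cursor 2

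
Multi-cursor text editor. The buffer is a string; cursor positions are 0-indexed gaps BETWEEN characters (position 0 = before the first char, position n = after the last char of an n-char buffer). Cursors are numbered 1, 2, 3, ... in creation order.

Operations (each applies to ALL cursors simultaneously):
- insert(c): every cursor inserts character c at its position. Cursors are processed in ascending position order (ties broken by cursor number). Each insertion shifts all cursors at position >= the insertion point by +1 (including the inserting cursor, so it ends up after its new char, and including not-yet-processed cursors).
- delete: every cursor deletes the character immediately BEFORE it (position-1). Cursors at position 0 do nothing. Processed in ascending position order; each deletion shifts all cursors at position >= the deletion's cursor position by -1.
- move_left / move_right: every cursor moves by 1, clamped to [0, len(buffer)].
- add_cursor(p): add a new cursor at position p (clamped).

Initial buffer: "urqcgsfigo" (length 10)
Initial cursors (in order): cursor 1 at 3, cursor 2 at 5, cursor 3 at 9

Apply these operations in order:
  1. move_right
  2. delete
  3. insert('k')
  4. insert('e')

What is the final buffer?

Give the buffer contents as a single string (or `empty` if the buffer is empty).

Answer: urqkegkefigke

Derivation:
After op 1 (move_right): buffer="urqcgsfigo" (len 10), cursors c1@4 c2@6 c3@10, authorship ..........
After op 2 (delete): buffer="urqgfig" (len 7), cursors c1@3 c2@4 c3@7, authorship .......
After op 3 (insert('k')): buffer="urqkgkfigk" (len 10), cursors c1@4 c2@6 c3@10, authorship ...1.2...3
After op 4 (insert('e')): buffer="urqkegkefigke" (len 13), cursors c1@5 c2@8 c3@13, authorship ...11.22...33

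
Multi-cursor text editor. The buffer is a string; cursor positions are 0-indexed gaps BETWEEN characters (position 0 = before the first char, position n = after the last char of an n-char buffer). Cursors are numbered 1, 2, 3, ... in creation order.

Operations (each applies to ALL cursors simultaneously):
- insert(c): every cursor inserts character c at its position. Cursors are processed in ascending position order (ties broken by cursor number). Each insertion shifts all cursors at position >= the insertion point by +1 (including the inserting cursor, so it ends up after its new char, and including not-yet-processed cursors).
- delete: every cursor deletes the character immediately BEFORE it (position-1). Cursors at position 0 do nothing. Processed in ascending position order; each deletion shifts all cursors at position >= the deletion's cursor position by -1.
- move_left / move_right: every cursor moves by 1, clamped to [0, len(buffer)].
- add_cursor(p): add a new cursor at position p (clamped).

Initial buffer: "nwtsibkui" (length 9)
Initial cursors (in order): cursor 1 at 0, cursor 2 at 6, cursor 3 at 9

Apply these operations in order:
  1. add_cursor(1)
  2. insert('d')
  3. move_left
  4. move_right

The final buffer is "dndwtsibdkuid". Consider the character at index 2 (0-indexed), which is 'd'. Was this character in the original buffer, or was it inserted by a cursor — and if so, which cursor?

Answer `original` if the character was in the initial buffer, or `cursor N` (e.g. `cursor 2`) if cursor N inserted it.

Answer: cursor 4

Derivation:
After op 1 (add_cursor(1)): buffer="nwtsibkui" (len 9), cursors c1@0 c4@1 c2@6 c3@9, authorship .........
After op 2 (insert('d')): buffer="dndwtsibdkuid" (len 13), cursors c1@1 c4@3 c2@9 c3@13, authorship 1.4.....2...3
After op 3 (move_left): buffer="dndwtsibdkuid" (len 13), cursors c1@0 c4@2 c2@8 c3@12, authorship 1.4.....2...3
After op 4 (move_right): buffer="dndwtsibdkuid" (len 13), cursors c1@1 c4@3 c2@9 c3@13, authorship 1.4.....2...3
Authorship (.=original, N=cursor N): 1 . 4 . . . . . 2 . . . 3
Index 2: author = 4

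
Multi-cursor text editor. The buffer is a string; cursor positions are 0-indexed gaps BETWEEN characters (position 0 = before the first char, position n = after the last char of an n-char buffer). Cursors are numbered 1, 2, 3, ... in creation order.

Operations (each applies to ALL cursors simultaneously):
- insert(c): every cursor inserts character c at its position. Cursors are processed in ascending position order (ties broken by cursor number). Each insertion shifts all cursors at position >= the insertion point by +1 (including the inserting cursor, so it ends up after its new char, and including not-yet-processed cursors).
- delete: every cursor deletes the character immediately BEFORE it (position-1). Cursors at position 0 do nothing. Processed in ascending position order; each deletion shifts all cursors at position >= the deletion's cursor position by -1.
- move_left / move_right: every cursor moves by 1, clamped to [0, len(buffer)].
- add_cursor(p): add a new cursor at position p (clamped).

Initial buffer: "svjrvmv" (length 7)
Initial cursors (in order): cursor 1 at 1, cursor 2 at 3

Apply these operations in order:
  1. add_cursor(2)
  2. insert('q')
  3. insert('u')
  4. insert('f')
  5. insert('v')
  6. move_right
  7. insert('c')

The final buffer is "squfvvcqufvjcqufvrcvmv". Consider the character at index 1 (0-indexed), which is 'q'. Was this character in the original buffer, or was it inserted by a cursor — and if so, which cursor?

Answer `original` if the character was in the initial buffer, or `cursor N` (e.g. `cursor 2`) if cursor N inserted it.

After op 1 (add_cursor(2)): buffer="svjrvmv" (len 7), cursors c1@1 c3@2 c2@3, authorship .......
After op 2 (insert('q')): buffer="sqvqjqrvmv" (len 10), cursors c1@2 c3@4 c2@6, authorship .1.3.2....
After op 3 (insert('u')): buffer="squvqujqurvmv" (len 13), cursors c1@3 c3@6 c2@9, authorship .11.33.22....
After op 4 (insert('f')): buffer="squfvqufjqufrvmv" (len 16), cursors c1@4 c3@8 c2@12, authorship .111.333.222....
After op 5 (insert('v')): buffer="squfvvqufvjqufvrvmv" (len 19), cursors c1@5 c3@10 c2@15, authorship .1111.3333.2222....
After op 6 (move_right): buffer="squfvvqufvjqufvrvmv" (len 19), cursors c1@6 c3@11 c2@16, authorship .1111.3333.2222....
After op 7 (insert('c')): buffer="squfvvcqufvjcqufvrcvmv" (len 22), cursors c1@7 c3@13 c2@19, authorship .1111.13333.32222.2...
Authorship (.=original, N=cursor N): . 1 1 1 1 . 1 3 3 3 3 . 3 2 2 2 2 . 2 . . .
Index 1: author = 1

Answer: cursor 1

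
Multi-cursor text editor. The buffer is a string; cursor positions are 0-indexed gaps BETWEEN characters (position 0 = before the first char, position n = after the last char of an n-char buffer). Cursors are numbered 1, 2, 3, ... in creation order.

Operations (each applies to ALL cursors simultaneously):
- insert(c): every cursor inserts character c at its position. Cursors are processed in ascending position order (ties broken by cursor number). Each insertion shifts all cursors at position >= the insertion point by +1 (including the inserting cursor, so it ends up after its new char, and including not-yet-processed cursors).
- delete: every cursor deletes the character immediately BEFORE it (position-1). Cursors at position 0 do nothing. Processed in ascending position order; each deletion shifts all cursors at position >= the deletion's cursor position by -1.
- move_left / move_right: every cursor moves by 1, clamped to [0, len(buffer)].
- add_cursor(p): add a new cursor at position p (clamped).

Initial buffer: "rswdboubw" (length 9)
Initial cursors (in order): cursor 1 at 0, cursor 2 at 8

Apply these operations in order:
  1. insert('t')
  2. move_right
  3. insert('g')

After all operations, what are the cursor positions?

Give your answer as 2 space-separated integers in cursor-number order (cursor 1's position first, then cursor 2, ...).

After op 1 (insert('t')): buffer="trswdboubtw" (len 11), cursors c1@1 c2@10, authorship 1........2.
After op 2 (move_right): buffer="trswdboubtw" (len 11), cursors c1@2 c2@11, authorship 1........2.
After op 3 (insert('g')): buffer="trgswdboubtwg" (len 13), cursors c1@3 c2@13, authorship 1.1.......2.2

Answer: 3 13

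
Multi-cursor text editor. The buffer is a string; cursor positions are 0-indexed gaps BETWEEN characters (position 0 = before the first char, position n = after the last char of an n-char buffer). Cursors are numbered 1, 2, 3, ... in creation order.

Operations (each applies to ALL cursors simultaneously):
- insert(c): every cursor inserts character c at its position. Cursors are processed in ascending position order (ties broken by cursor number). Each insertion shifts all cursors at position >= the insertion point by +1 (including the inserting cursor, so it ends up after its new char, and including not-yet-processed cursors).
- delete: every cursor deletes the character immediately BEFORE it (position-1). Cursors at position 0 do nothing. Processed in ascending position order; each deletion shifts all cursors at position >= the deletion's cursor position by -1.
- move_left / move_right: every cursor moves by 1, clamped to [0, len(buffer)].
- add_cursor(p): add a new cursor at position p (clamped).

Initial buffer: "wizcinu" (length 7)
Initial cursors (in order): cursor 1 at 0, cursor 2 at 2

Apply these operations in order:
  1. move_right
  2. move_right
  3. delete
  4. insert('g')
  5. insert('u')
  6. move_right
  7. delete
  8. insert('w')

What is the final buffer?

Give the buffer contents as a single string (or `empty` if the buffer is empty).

After op 1 (move_right): buffer="wizcinu" (len 7), cursors c1@1 c2@3, authorship .......
After op 2 (move_right): buffer="wizcinu" (len 7), cursors c1@2 c2@4, authorship .......
After op 3 (delete): buffer="wzinu" (len 5), cursors c1@1 c2@2, authorship .....
After op 4 (insert('g')): buffer="wgzginu" (len 7), cursors c1@2 c2@4, authorship .1.2...
After op 5 (insert('u')): buffer="wguzguinu" (len 9), cursors c1@3 c2@6, authorship .11.22...
After op 6 (move_right): buffer="wguzguinu" (len 9), cursors c1@4 c2@7, authorship .11.22...
After op 7 (delete): buffer="wgugunu" (len 7), cursors c1@3 c2@5, authorship .1122..
After op 8 (insert('w')): buffer="wguwguwnu" (len 9), cursors c1@4 c2@7, authorship .111222..

Answer: wguwguwnu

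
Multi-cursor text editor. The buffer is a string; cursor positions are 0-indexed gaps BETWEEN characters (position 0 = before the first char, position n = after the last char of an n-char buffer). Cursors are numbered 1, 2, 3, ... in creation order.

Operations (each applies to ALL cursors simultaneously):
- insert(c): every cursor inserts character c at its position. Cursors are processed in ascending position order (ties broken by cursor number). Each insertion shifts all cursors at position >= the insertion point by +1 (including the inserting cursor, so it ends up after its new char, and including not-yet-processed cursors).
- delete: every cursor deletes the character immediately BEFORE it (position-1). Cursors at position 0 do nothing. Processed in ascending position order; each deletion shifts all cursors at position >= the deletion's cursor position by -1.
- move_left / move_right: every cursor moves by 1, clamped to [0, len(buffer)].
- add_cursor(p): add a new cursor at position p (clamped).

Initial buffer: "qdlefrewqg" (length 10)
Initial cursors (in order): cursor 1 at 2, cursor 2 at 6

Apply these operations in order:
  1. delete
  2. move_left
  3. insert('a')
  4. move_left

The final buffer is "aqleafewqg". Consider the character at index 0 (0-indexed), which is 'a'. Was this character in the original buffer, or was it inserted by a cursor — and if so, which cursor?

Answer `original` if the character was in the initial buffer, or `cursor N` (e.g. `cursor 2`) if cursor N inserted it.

Answer: cursor 1

Derivation:
After op 1 (delete): buffer="qlefewqg" (len 8), cursors c1@1 c2@4, authorship ........
After op 2 (move_left): buffer="qlefewqg" (len 8), cursors c1@0 c2@3, authorship ........
After op 3 (insert('a')): buffer="aqleafewqg" (len 10), cursors c1@1 c2@5, authorship 1...2.....
After op 4 (move_left): buffer="aqleafewqg" (len 10), cursors c1@0 c2@4, authorship 1...2.....
Authorship (.=original, N=cursor N): 1 . . . 2 . . . . .
Index 0: author = 1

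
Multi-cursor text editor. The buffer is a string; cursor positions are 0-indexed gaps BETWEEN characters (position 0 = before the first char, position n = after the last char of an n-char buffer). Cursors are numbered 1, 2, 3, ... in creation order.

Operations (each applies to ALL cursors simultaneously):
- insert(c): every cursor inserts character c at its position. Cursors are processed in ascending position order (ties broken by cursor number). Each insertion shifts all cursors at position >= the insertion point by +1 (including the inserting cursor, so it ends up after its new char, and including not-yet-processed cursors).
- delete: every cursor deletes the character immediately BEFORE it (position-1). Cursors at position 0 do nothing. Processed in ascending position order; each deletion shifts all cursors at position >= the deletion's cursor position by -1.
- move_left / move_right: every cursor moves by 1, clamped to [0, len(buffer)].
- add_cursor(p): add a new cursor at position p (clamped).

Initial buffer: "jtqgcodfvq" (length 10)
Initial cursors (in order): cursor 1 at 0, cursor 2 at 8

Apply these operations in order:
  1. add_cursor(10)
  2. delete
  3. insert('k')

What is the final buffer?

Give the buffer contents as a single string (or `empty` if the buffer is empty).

Answer: kjtqgcodkvk

Derivation:
After op 1 (add_cursor(10)): buffer="jtqgcodfvq" (len 10), cursors c1@0 c2@8 c3@10, authorship ..........
After op 2 (delete): buffer="jtqgcodv" (len 8), cursors c1@0 c2@7 c3@8, authorship ........
After op 3 (insert('k')): buffer="kjtqgcodkvk" (len 11), cursors c1@1 c2@9 c3@11, authorship 1.......2.3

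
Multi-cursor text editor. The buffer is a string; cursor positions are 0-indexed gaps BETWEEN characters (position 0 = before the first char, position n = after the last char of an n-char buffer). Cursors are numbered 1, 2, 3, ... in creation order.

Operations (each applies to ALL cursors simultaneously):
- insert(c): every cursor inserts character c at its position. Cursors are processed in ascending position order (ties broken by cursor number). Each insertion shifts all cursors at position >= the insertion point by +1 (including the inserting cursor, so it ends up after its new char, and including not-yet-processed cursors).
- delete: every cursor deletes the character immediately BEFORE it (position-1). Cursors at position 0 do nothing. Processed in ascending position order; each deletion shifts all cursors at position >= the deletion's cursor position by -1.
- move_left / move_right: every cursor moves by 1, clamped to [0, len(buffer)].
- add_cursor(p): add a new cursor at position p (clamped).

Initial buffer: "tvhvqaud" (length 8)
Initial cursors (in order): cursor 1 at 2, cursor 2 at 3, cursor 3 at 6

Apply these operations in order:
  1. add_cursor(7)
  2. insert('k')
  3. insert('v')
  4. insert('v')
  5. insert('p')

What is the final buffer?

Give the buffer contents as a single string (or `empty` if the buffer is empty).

Answer: tvkvvphkvvpvqakvvpukvvpd

Derivation:
After op 1 (add_cursor(7)): buffer="tvhvqaud" (len 8), cursors c1@2 c2@3 c3@6 c4@7, authorship ........
After op 2 (insert('k')): buffer="tvkhkvqakukd" (len 12), cursors c1@3 c2@5 c3@9 c4@11, authorship ..1.2...3.4.
After op 3 (insert('v')): buffer="tvkvhkvvqakvukvd" (len 16), cursors c1@4 c2@7 c3@12 c4@15, authorship ..11.22...33.44.
After op 4 (insert('v')): buffer="tvkvvhkvvvqakvvukvvd" (len 20), cursors c1@5 c2@9 c3@15 c4@19, authorship ..111.222...333.444.
After op 5 (insert('p')): buffer="tvkvvphkvvpvqakvvpukvvpd" (len 24), cursors c1@6 c2@11 c3@18 c4@23, authorship ..1111.2222...3333.4444.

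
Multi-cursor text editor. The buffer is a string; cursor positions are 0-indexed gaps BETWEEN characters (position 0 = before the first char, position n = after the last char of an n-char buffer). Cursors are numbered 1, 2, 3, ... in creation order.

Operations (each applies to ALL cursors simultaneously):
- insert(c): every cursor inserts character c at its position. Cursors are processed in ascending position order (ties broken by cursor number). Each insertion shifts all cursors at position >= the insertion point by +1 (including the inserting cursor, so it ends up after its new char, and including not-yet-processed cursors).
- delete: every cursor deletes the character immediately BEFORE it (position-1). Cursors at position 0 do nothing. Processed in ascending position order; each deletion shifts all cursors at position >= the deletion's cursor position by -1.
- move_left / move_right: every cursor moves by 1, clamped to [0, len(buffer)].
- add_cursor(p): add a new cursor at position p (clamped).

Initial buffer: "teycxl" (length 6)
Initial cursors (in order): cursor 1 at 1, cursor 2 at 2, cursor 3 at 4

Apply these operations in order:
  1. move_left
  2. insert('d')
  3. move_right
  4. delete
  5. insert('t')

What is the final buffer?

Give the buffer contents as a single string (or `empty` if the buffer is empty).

After op 1 (move_left): buffer="teycxl" (len 6), cursors c1@0 c2@1 c3@3, authorship ......
After op 2 (insert('d')): buffer="dtdeydcxl" (len 9), cursors c1@1 c2@3 c3@6, authorship 1.2..3...
After op 3 (move_right): buffer="dtdeydcxl" (len 9), cursors c1@2 c2@4 c3@7, authorship 1.2..3...
After op 4 (delete): buffer="ddydxl" (len 6), cursors c1@1 c2@2 c3@4, authorship 12.3..
After op 5 (insert('t')): buffer="dtdtydtxl" (len 9), cursors c1@2 c2@4 c3@7, authorship 1122.33..

Answer: dtdtydtxl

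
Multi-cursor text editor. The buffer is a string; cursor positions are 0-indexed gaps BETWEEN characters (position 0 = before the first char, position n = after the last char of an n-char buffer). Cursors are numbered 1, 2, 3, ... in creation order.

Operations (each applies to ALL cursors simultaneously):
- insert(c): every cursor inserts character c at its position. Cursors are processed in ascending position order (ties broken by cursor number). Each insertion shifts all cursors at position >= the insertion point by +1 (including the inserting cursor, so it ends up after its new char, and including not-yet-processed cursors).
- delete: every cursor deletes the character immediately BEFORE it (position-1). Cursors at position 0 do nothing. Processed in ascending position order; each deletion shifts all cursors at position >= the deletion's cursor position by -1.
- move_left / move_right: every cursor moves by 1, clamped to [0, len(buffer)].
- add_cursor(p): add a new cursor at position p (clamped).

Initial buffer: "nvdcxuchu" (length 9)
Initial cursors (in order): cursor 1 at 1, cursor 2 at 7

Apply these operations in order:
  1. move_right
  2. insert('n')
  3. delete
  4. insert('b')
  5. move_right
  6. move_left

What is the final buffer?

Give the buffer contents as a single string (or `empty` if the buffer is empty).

After op 1 (move_right): buffer="nvdcxuchu" (len 9), cursors c1@2 c2@8, authorship .........
After op 2 (insert('n')): buffer="nvndcxuchnu" (len 11), cursors c1@3 c2@10, authorship ..1......2.
After op 3 (delete): buffer="nvdcxuchu" (len 9), cursors c1@2 c2@8, authorship .........
After op 4 (insert('b')): buffer="nvbdcxuchbu" (len 11), cursors c1@3 c2@10, authorship ..1......2.
After op 5 (move_right): buffer="nvbdcxuchbu" (len 11), cursors c1@4 c2@11, authorship ..1......2.
After op 6 (move_left): buffer="nvbdcxuchbu" (len 11), cursors c1@3 c2@10, authorship ..1......2.

Answer: nvbdcxuchbu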